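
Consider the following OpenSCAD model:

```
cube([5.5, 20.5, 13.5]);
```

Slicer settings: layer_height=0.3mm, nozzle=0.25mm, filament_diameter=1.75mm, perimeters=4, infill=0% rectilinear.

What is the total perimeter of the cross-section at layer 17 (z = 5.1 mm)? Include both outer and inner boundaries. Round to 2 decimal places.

52.00 mm

At z = 5.1 mm: the cube (footprint 5.5×20.5) is included at this height (perimeter 52.00 mm). Overall, the cross-section is a single solid region. Total boundary length (outer) = 52.00 mm.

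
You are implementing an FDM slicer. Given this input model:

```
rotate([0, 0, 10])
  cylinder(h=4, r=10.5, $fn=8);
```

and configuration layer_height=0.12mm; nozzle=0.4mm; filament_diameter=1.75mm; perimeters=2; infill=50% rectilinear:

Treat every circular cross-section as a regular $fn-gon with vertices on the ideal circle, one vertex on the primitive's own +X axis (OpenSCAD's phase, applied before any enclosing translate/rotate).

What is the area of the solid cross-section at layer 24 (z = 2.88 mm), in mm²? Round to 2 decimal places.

At z = 2.88 mm: the r=10.5 cylinder gives a regular 8-gon of circumradius 10.5 (constant along its height) (area = (8/2)·10.500²·sin(360°/8) = 311.83 mm²); (rotated 10° about Z; rotation is an isometry so areas/perimeters/island counts are preserved). Overall, the cross-section is a single solid region. Net area = 311.83 mm².

311.83 mm²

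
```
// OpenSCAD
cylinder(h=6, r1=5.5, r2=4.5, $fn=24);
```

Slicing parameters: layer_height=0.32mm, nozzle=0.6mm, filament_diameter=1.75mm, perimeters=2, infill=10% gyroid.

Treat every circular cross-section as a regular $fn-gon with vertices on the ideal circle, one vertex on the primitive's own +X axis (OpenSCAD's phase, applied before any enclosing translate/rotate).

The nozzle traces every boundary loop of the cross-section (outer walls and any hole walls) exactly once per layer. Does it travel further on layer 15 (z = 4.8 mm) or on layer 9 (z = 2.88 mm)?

layer 9 (z = 2.88 mm)

Layer 15 (z = 4.8): the cone contributes a regular 24-gon of circumradius 4.700 (interpolated between r1=5.5 and r2=4.5 at t=0.800) (perimeter = 2·24·4.700·sin(180°/24) = 29.45 mm). So its perimeter = 29.45 mm. Layer 9 (z = 2.88): the cone (r1=5.5→r2=4.5) has section circumradius 5.020 here — a regular 24-gon (perimeter = 2·24·5.020·sin(180°/24) = 31.45 mm). So its perimeter = 31.45 mm. Layer 9 is larger (31.45 vs 29.45 mm).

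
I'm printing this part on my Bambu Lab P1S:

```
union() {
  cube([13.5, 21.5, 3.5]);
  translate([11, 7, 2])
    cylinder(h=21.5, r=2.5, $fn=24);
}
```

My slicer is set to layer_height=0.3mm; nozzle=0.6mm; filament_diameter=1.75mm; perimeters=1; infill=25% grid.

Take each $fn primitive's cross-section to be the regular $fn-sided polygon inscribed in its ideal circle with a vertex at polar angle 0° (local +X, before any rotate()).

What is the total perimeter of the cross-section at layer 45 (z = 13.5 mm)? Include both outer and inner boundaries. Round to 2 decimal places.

15.66 mm

At z = 13.5 mm: the cube is not intersected at this z (z outside [0, 3.5]); the r=2.5 cylinder at (11, 7) contributes a regular 24-gon of circumradius 2.5 (perimeter = 2·24·2.500·sin(180°/24) = 15.66 mm); Combining (union): only the r=2.5 cylinder at (11, 7) is present, so the union is just that shape — boundary = 15.66 mm. Overall, the cross-section is a single solid region. Total boundary length (outer) = 15.66 mm.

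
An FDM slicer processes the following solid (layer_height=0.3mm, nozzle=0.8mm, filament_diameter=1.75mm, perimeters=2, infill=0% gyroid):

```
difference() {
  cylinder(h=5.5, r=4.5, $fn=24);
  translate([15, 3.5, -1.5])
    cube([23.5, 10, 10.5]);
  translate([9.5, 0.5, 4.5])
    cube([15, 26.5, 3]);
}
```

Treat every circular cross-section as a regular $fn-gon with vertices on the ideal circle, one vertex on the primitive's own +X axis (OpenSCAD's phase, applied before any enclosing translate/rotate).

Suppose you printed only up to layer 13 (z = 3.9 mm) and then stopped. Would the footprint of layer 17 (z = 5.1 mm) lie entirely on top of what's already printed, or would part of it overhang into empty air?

entirely on top

Compare the two slices. At z = 3.9: the cylinder: section is a regular 24-gon, circumradius r=4.5 (area = (24/2)·4.500²·sin(360°/24) = 62.89 mm²); the cube at (15, 3.5) (footprint 23.5×10) is included at this height (area 235.00 mm²); the cube at (9.5, 0.5) is absent (z outside [4.5, 7.5]); After the difference (first − rest): starting from the r=4.5 cylinder (62.89 mm²), the 23.5×10 cube at (15, 3.5) misses the remaining region (no effect) — area = 62.89 mm². At z = 5.1: the r=4.5 cylinder contributes a regular 24-gon of circumradius 4.5 (area = (24/2)·4.500²·sin(360°/24) = 62.89 mm²); the 23.5×10 cube at (15, 3.5) contributes its full rectangle (area 235.00 mm²); the cube at (9.5, 0.5) (footprint 15×26.5) is included at this height (area 397.50 mm²); Taking the first minus the rest: starting from the r=4.5 cylinder (62.89 mm²), the 23.5×10 cube at (15, 3.5) misses the remaining region (no effect); the 15×26.5 cube at (9.5, 0.5) misses the remaining region (no effect) — area = 62.89 mm². Checking containment: the cross-section at z = 5.1 is a subset of the cross-section at z = 3.9.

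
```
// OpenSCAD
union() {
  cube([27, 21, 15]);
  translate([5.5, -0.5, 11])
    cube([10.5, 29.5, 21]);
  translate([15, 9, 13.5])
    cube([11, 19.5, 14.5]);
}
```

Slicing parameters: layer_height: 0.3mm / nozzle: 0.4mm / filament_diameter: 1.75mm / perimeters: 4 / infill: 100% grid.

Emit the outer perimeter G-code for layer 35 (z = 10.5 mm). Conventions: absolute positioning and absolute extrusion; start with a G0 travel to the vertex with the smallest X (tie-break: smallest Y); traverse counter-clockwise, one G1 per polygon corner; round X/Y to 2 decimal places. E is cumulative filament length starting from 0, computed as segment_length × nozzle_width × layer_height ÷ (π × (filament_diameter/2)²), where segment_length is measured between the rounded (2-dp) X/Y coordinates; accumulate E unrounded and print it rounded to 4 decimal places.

G0 X0.00 Y0.00 Z10.50
G1 X27.00 Y0.00 E1.3470
G1 X27.00 Y21.00 E2.3947
G1 X0.00 Y21.00 E3.7418
G1 X0.00 Y0.00 E4.7895

At z = 10.5 mm: the cube (footprint 27×21) is included at this height; the cube at (5.5, -0.5) is not intersected at this z (z outside [11, 32]); the cube at (15, 9) is absent (z outside [13.5, 28]); Taking the union: only the 27×21 cube is present, so the union is just that shape — 1 connected region. The outline is a single polygon with 4 vertices. Extrusion per mm of travel: 0.4 × 0.3 / (π × 0.875²) = 0.049890. Accumulating E over each segment gives final E = 4.7895.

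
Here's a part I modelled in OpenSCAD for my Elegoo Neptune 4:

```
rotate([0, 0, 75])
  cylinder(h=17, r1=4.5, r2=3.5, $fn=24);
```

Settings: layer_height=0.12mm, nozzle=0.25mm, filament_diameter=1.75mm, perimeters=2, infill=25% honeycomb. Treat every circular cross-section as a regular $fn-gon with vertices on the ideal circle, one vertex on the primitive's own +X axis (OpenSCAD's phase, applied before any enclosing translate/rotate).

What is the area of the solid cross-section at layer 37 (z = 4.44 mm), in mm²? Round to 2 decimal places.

55.80 mm²

At z = 4.44 mm: the cone contributes a regular 24-gon of circumradius 4.239 (interpolated between r1=4.5 and r2=3.5 at t=0.261) (area = (24/2)·4.239²·sin(360°/24) = 55.80 mm²); (whole slice rotated 75° about Z — lengths, areas and connectivity unchanged). Overall, the cross-section is a single solid region. Net area = 55.80 mm².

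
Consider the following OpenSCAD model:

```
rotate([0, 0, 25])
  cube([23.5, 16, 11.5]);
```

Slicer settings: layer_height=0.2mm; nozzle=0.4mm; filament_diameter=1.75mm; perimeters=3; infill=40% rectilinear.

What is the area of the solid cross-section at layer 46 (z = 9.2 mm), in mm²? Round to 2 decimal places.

At z = 9.2 mm: the cube is present — its section is the full 23.5×16 rectangle (area 376.00 mm²); (rotated 25° about Z; rotation is an isometry so areas/perimeters/island counts are preserved). Overall, the cross-section is a single solid region. Net area = 376.00 mm².

376.00 mm²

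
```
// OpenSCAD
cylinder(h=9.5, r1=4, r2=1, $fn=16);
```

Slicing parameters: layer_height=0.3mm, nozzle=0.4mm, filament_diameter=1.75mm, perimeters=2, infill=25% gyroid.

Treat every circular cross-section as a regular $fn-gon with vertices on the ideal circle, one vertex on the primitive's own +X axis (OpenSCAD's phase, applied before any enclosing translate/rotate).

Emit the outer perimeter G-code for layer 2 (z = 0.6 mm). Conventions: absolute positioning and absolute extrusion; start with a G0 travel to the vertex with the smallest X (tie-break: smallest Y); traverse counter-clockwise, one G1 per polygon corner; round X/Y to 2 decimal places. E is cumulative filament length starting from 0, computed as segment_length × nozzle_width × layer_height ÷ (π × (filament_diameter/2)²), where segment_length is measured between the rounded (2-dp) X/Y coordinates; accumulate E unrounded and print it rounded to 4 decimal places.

G0 X-3.81 Y0.00 Z0.60
G1 X-3.52 Y-1.46 E0.0743
G1 X-2.69 Y-2.69 E0.1483
G1 X-1.46 Y-3.52 E0.2223
G1 X0.00 Y-3.81 E0.2966
G1 X1.46 Y-3.52 E0.3708
G1 X2.69 Y-2.69 E0.4449
G1 X3.52 Y-1.46 E0.5189
G1 X3.81 Y0.00 E0.5932
G1 X3.52 Y1.46 E0.6674
G1 X2.69 Y2.69 E0.7415
G1 X1.46 Y3.52 E0.8155
G1 X0.00 Y3.81 E0.8898
G1 X-1.46 Y3.52 E0.9640
G1 X-2.69 Y2.69 E1.0380
G1 X-3.52 Y1.46 E1.1121
G1 X-3.81 Y0.00 E1.1863

At z = 0.6 mm: the cone: at t=0.063 of its height the radius interpolates to r₁+(r₂−r₁)t = 3.811, giving a regular 16-gon of that circumradius. The outline is a single polygon with 16 vertices. Extrusion per mm of travel: 0.4 × 0.3 / (π × 0.875²) = 0.049890. Accumulating E over each segment gives final E = 1.1863.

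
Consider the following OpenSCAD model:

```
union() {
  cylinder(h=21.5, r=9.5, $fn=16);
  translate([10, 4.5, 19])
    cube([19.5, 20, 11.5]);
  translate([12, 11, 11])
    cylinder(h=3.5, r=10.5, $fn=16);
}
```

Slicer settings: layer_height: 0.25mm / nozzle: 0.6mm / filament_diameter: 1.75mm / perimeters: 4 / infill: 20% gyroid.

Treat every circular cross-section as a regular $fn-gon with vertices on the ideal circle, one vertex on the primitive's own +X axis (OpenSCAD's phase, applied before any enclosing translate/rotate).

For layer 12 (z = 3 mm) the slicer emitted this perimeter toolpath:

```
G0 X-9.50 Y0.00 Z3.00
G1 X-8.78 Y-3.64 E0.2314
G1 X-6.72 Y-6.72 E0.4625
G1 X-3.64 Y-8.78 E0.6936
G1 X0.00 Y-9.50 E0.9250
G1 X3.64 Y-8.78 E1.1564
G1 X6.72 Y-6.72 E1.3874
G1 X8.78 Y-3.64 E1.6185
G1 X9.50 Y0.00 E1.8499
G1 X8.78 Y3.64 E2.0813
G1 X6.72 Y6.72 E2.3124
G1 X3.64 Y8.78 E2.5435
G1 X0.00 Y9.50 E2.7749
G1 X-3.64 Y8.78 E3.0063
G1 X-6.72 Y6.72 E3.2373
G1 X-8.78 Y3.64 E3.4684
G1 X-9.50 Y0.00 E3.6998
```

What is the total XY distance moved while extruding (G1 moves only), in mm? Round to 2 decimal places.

59.33 mm

Sum the Euclidean lengths of each G1 segment: total = 59.33 mm.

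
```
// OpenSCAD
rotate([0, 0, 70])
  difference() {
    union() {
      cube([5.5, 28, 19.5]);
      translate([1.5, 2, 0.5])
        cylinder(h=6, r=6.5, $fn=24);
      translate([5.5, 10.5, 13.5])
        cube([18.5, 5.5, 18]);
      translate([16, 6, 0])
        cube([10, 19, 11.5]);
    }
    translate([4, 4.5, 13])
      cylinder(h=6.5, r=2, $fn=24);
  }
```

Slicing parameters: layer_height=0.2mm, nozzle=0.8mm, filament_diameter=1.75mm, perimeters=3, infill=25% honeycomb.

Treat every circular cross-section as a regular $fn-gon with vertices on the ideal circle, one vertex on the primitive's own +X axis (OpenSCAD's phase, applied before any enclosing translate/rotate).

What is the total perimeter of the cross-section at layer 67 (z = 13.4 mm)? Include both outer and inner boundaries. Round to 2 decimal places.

74.07 mm

At z = 13.4 mm: the 5.5×28 cube contributes its full rectangle (perimeter 67.00 mm); the cylinder at (1.5, 2) is absent (z outside [0.5, 6.5]); the cube at (5.5, 10.5) does not reach this height (z outside [13.5, 31.5]); the cube at (16, 6) is absent (z outside [0, 11.5]); Combining (union): only the 5.5×28 cube is present, so the union is just that shape — boundary = 67.00 mm; the r=2 cylinder at (4, 4.5) gives a regular 24-gon of circumradius 2 (constant along its height) (perimeter = 2·24·2.000·sin(180°/24) = 12.53 mm); After the difference (first − rest): starting from that combined region, the r=2 cylinder at (4, 4.5) partially overlaps it — only the 11.55 mm² overlap (of its 12.42 mm²) is removed, clipping the outline — boundary = 74.07 mm; (whole slice rotated 70° about Z — lengths, areas and connectivity unchanged). Overall, the cross-section is a single solid region. Total boundary length (outer) = 74.07 mm.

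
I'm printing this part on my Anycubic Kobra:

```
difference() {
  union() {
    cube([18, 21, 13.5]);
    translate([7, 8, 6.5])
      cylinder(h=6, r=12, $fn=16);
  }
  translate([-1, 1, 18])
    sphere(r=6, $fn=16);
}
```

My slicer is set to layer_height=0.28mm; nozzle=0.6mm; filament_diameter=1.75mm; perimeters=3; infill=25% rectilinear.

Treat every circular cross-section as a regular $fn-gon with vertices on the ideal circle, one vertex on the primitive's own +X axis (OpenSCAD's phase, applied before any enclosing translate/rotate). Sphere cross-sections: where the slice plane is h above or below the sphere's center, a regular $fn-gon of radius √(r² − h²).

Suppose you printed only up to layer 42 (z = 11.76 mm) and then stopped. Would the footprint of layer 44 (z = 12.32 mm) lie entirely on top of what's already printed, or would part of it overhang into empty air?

entirely on top

Compare the two slices. At z = 11.76: the cube is present — its section is the full 18×21 rectangle (area 378.00 mm²); the cylinder at (7, 8): section is a regular 16-gon, circumradius r=12 (area = (16/2)·12.000²·sin(360°/16) = 440.85 mm²); Taking the union: the regions partially overlap — summed areas 818.85 mm² minus the doubly-counted overlap 325.89 mm² gives 492.96 mm² — area = 492.96 mm²; the sphere at (-1, 1) is not intersected at this z (|z−center|=6.240 > r=6); Taking the first minus the rest: none of the subtracted shapes is present at this height, so that combined region is unchanged — area = 492.96 mm². At z = 12.32: the cube (footprint 18×21) is included at this height (area 378.00 mm²); the r=12 cylinder at (7, 8) gives a regular 16-gon of circumradius 12 (constant along its height) (area = (16/2)·12.000²·sin(360°/16) = 440.85 mm²); Taking the union: the regions partially overlap — summed areas 818.85 mm² minus the doubly-counted overlap 325.89 mm² gives 492.96 mm² — area = 492.96 mm²; the r=6 sphere at (-1, 1) contributes a regular 16-gon of circumradius √(6²−5.68²) = 1.933 (area = (16/2)·1.933²·sin(360°/16) = 11.44 mm²); After the difference (first − rest): starting from the result so far (492.96 mm²), the r=6 sphere at (-1, 1) partially overlaps it — only the 9.99 mm² overlap (of its 11.44 mm²) is removed, clipping the outline — area = 482.97 mm². Checking containment: the cross-section at z = 12.32 is a subset of the cross-section at z = 11.76.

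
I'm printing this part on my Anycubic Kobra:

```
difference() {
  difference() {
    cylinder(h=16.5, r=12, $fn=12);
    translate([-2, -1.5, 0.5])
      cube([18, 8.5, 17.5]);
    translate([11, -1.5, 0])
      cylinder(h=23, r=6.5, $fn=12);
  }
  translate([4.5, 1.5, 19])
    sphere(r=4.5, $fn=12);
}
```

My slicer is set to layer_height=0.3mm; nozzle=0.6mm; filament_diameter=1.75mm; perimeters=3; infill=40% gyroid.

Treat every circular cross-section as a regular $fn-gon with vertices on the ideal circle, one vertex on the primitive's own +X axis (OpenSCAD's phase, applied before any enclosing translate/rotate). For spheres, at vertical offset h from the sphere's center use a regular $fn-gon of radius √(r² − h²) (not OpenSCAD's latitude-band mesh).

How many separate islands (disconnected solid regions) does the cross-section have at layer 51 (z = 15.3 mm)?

1

At z = 15.3 mm: the cylinder: section is a regular 12-gon, circumradius r=12; the cube at (-2, -1.5) is present — its section is the full 18×8.5 rectangle; the cylinder at (11, -1.5): section is a regular 12-gon, circumradius r=6.5; Taking the first minus the rest: starting from the r=12 cylinder, the 18×8.5 cube at (-2, -1.5) partially overlaps it — only the 111.77 mm² overlap (of its 153.00 mm²) is removed, clipping the outline; the r=6.5 cylinder at (11, -1.5) partially overlaps it — only the 29.17 mm² overlap (of its 126.75 mm²) is removed, clipping the outline — 1 connected region; the r=4.5 sphere at (4.5, 1.5) contributes a regular 12-gon of circumradius √(4.5²−3.7²) = 2.561; After the difference (first − rest): starting from that combined region, the r=4.5 sphere at (4.5, 1.5) misses the remaining region (no effect) — 1 connected region. Overall, the cross-section is a single solid region. Island count = 1.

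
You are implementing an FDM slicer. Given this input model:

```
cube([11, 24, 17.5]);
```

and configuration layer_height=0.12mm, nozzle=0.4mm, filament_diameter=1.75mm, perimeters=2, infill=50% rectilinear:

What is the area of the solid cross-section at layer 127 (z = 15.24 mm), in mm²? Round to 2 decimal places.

264.00 mm²

At z = 15.24 mm: the 11×24 cube contributes its full rectangle (area 264.00 mm²). Overall, the cross-section is a single solid region. Net area = 264.00 mm².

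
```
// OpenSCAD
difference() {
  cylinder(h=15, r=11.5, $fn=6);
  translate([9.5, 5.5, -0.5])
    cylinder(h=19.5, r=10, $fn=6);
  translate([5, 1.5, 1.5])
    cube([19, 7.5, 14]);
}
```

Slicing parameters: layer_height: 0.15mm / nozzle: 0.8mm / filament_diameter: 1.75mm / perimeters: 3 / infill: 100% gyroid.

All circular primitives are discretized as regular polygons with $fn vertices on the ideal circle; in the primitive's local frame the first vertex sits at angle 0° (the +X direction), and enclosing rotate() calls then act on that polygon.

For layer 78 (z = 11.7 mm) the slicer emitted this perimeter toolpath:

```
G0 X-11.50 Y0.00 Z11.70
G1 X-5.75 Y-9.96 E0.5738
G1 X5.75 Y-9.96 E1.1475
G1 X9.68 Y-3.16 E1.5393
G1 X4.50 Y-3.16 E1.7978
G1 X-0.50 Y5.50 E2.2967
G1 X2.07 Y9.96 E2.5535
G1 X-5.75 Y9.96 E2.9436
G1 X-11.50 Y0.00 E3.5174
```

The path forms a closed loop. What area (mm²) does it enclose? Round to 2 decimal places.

Apply the shoelace formula to the sequence of (X, Y) vertices; enclosed area = 245.09 mm².

245.09 mm²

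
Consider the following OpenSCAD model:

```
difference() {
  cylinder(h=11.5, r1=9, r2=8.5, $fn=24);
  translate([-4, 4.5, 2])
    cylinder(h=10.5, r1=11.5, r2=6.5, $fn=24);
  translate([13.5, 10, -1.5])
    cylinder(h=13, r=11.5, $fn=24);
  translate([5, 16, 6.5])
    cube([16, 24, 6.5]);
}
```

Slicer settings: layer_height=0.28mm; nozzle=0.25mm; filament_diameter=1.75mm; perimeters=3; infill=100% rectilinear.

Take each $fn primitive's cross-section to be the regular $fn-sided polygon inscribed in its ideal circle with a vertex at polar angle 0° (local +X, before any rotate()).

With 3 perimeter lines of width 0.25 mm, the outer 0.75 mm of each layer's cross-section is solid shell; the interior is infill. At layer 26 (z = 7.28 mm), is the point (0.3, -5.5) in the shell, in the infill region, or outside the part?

infill

At z = 7.28 mm: the cone: at t=0.633 of its height the radius interpolates to r₁+(r₂−r₁)t = 8.683, giving a regular 24-gon of that circumradius; the cone at (-4, 4.5): at t=0.503 of its height the radius interpolates to r₁+(r₂−r₁)t = 8.986, giving a regular 24-gon of that circumradius; the cylinder at (13.5, 10): section is a regular 24-gon, circumradius r=11.5; the cube at (5, 16) (footprint 16×24) is included at this height; Taking the first minus the rest: starting from the cone, the cone at (-4, 4.5) partially overlaps it — only the 138.67 mm² overlap (of its 250.77 mm²) is removed, clipping the outline; the r=11.5 cylinder at (13.5, 10) partially overlaps it — only the 15.84 mm² overlap (of its 410.75 mm²) is removed, clipping the outline; the 16×24 cube at (5, 16) misses the remaining region (no effect) — 1 connected region. Overall, the cross-section is a single solid region. The nearest boundary edge runs (-1.67, -4.18)→(0.49, -3.28); distance from the point to it = 1.98 mm. The point is inside the cross-section and 1.98 mm from the nearest boundary — more than the 0.75 mm shell width (3 × 0.25), so it's in the infill interior.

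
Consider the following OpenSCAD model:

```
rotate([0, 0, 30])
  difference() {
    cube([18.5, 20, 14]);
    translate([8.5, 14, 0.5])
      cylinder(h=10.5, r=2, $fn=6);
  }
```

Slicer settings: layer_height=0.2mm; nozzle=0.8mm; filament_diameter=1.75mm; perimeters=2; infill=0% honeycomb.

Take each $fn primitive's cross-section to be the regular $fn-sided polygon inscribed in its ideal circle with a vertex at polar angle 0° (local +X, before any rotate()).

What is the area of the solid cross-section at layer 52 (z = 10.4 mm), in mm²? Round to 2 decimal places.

At z = 10.4 mm: the 18.5×20 cube contributes its full rectangle (area 370.00 mm²); the r=2 cylinder at (8.5, 14) gives a regular 6-gon of circumradius 2 (constant along its height) (area = (6/2)·2.000²·sin(360°/6) = 10.39 mm²); Taking the first minus the rest: starting from the 18.5×20 cube (370.00 mm²), the r=2 cylinder at (8.5, 14) lies wholly inside it (removes its full 10.39 mm² and its 12.00 mm outline becomes a hole wall) — area = 359.61 mm²; (rotated 30° about Z; rotation is an isometry so areas/perimeters/island counts are preserved). Overall, the cross-section is one region with 1 hole. Net area = 359.61 mm².

359.61 mm²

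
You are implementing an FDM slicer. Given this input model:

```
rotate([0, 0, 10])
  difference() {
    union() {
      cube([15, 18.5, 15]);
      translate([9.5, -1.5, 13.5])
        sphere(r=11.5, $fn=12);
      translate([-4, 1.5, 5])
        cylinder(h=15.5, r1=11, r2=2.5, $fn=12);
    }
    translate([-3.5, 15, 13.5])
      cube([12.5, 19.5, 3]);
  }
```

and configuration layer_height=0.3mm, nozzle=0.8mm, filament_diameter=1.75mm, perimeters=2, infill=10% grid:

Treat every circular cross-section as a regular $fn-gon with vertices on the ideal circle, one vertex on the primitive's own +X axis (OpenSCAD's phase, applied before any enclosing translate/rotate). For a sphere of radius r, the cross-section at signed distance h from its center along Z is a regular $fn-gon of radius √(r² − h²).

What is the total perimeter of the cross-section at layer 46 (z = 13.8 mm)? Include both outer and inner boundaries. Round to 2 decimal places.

109.28 mm

At z = 13.8 mm: the cube (footprint 15×18.5) is included at this height (perimeter 67.00 mm); the r=11.5 sphere at (9.5, -1.5) contributes a regular 12-gon of circumradius √(11.5²−0.3²) = 11.496 (perimeter = 2·12·11.496·sin(180°/12) = 71.41 mm); the cone at (-4, 1.5) contributes a regular 12-gon of circumradius 6.174 (interpolated between r1=11 and r2=2.5 at t=0.568) (perimeter = 2·12·6.174·sin(180°/12) = 38.35 mm); Taking the union: the regions partially overlap (shared area 152.04 mm²), so the edge portions inside another operand are dropped and the merged outline is re-measured after clipping — boundary = 109.28 mm; the 12.5×19.5 cube at (-3.5, 15) contributes its full rectangle (perimeter 64.00 mm); Subtracting the remaining from the first: starting from the result so far, the 12.5×19.5 cube at (-3.5, 15) partially overlaps it — only the 31.50 mm² overlap (of its 243.75 mm²) is removed, clipping the outline — boundary = 109.28 mm; (rotated 10° about Z; rotation is an isometry so areas/perimeters/island counts are preserved). Overall, the cross-section is a single solid region. Total boundary length (outer) = 109.28 mm.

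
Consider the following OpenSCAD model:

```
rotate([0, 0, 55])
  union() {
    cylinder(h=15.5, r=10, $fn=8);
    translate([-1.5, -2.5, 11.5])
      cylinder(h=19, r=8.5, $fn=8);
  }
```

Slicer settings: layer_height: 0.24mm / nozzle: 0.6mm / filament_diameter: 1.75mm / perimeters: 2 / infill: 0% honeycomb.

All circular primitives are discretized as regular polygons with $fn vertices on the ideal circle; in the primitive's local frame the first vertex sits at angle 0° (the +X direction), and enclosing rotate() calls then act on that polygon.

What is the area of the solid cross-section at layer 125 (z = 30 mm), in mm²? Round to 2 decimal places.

At z = 30 mm: the cylinder is not intersected at this z (z outside [0, 15.5]); the r=8.5 cylinder at (-1.5, -2.5) contributes a regular 8-gon of circumradius 8.5 (area = (8/2)·8.500²·sin(360°/8) = 204.35 mm²); Combining (union): only the r=8.5 cylinder at (-1.5, -2.5) is present, so the union is just that shape — area = 204.35 mm²; (whole slice rotated 55° about Z — lengths, areas and connectivity unchanged). Overall, the cross-section is a single solid region. Net area = 204.35 mm².

204.35 mm²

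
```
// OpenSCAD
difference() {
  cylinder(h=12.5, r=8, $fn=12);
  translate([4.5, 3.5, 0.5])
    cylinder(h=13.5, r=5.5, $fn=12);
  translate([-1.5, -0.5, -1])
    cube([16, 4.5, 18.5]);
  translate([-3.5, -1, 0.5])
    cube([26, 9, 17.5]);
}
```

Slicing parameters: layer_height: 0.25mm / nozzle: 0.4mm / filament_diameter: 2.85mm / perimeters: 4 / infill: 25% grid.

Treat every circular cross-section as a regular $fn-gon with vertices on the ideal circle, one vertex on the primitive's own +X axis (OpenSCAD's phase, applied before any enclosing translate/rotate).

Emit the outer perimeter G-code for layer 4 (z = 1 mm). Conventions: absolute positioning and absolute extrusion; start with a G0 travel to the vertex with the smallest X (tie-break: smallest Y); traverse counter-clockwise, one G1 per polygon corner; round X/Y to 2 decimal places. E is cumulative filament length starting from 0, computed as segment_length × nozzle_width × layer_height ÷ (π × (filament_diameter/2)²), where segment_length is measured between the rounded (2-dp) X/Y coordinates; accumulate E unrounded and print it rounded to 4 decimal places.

At z = 1 mm: the r=8 cylinder gives a regular 12-gon of circumradius 8 (constant along its height); the r=5.5 cylinder at (4.5, 3.5) gives a regular 12-gon of circumradius 5.5 (constant along its height); the 16×4.5 cube at (-1.5, -0.5) contributes its full rectangle; the 26×9 cube at (-3.5, -1) contributes its full rectangle; Subtracting the remaining from the first: starting from the r=8 cylinder, the r=5.5 cylinder at (4.5, 3.5) partially overlaps it — only the 60.94 mm² overlap (of its 90.75 mm²) is removed, clipping the outline; the 16×4.5 cube at (-1.5, -0.5) partially overlaps it — only the 5.00 mm² overlap (of its 72.00 mm²) is removed, clipping the outline; the 26×9 cube at (-3.5, -1) partially overlaps it — only the 23.33 mm² overlap (of its 234.00 mm²) is removed, clipping the outline — 1 connected region. The outline is a single polygon with 16 vertices. Extrusion per mm of travel: 0.4 × 0.25 / (π × 1.425²) = 0.015675. Accumulating E over each segment gives final E = 0.8201.

G0 X-8.00 Y0.00 Z1.00
G1 X-6.93 Y-4.00 E0.0649
G1 X-4.00 Y-6.93 E0.1299
G1 X0.00 Y-8.00 E0.1948
G1 X4.00 Y-6.93 E0.2597
G1 X6.93 Y-4.00 E0.3246
G1 X7.73 Y-1.00 E0.3733
G1 X7.51 Y-1.00 E0.3767
G1 X7.25 Y-1.26 E0.3825
G1 X4.50 Y-2.00 E0.4271
G1 X1.75 Y-1.26 E0.4718
G1 X1.49 Y-1.00 E0.4776
G1 X-3.50 Y-1.00 E0.5558
G1 X-3.50 Y7.06 E0.6821
G1 X-4.00 Y6.93 E0.6902
G1 X-6.93 Y4.00 E0.7552
G1 X-8.00 Y0.00 E0.8201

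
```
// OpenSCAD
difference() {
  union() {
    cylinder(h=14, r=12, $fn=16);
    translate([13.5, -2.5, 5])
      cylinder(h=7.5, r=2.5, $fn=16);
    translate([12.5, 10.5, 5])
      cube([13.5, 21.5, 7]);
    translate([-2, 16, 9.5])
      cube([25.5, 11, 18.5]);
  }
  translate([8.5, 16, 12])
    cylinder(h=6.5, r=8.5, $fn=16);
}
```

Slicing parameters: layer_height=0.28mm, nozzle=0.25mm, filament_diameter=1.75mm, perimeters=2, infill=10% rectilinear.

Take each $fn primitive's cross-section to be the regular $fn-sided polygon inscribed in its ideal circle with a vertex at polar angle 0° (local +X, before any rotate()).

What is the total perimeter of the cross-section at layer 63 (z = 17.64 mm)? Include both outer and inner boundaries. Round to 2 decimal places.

At z = 17.64 mm: the cylinder is not intersected at this z (z outside [0, 14]); the cylinder at (13.5, -2.5) does not reach this height (z outside [5, 12.5]); the cube at (12.5, 10.5) is absent (z outside [5, 12]); the 25.5×11 cube at (-2, 16) contributes its full rectangle (perimeter 73.00 mm); Combining (union): only the 25.5×11 cube at (-2, 16) is present, so the union is just that shape — boundary = 73.00 mm; the r=8.5 cylinder at (8.5, 16) contributes a regular 16-gon of circumradius 8.5 (perimeter = 2·16·8.500·sin(180°/16) = 53.06 mm); Subtracting the remaining from the first: starting from that combined region, the r=8.5 cylinder at (8.5, 16) partially overlaps it — only the 110.60 mm² overlap (of its 221.19 mm²) is removed, clipping the outline — boundary = 82.53 mm. Overall, the cross-section is a single solid region. Total boundary length (outer) = 82.53 mm.

82.53 mm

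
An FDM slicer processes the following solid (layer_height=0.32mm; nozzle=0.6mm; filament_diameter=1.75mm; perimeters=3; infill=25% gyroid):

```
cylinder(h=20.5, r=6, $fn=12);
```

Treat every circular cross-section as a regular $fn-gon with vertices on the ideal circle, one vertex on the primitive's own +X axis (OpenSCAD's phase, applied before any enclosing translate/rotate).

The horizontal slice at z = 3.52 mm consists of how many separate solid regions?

1

At z = 3.52 mm: the r=6 cylinder contributes a regular 12-gon of circumradius 6. The result has 1 disconnected region.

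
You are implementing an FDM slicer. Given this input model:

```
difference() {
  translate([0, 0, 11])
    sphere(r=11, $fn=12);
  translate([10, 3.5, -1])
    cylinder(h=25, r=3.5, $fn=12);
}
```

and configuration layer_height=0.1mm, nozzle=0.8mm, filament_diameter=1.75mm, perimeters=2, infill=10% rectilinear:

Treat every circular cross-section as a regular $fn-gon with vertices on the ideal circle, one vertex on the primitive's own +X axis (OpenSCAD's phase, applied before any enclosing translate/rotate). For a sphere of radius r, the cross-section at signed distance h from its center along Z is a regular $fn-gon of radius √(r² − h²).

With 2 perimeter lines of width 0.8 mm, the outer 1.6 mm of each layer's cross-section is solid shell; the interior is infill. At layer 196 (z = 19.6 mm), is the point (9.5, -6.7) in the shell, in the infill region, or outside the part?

At z = 19.6 mm: the r=11 sphere slices to a regular 12-gon of circumradius 6.859 (√(r²−h²) with h=8.6 from center); the r=3.5 cylinder at (10, 3.5) gives a regular 12-gon of circumradius 3.5 (constant along its height); After the difference (first − rest): starting from the r=11 sphere, the r=3.5 cylinder at (10, 3.5) misses the remaining region (no effect) — 1 connected region. Overall, the cross-section is a single solid region. The nearest boundary edge runs (5.94, -3.43)→(3.43, -5.94); distance from the point to it = 4.83 mm. The point is not inside any of the regions above, so it lies outside the cross-section (4.83 mm from the nearest boundary).

outside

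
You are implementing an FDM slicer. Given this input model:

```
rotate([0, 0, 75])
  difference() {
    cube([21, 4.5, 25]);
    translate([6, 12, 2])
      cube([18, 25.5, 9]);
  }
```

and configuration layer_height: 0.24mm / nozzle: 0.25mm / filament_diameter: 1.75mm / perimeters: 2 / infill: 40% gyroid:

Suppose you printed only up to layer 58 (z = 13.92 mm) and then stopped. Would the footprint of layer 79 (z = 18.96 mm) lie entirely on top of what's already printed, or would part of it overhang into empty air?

entirely on top

Compare the two slices. At z = 13.92: the cube (footprint 21×4.5) is included at this height (area 94.50 mm²); the cube at (6, 12) does not reach this height (z outside [2, 11]); After the difference (first − rest): none of the subtracted shapes is present at this height, so the 21×4.5 cube is unchanged — area = 94.50 mm²; (whole slice rotated 75° about Z — lengths, areas and connectivity unchanged). At z = 18.96: the cube is present — its section is the full 21×4.5 rectangle (area 94.50 mm²); the cube at (6, 12) is absent (z outside [2, 11]); Subtracting the remaining from the first: none of the subtracted shapes is present at this height, so the 21×4.5 cube is unchanged — area = 94.50 mm²; (rotated 75° about Z; rotation is an isometry so areas/perimeters/island counts are preserved). Checking containment: the cross-section at z = 18.96 is a subset of the cross-section at z = 13.92.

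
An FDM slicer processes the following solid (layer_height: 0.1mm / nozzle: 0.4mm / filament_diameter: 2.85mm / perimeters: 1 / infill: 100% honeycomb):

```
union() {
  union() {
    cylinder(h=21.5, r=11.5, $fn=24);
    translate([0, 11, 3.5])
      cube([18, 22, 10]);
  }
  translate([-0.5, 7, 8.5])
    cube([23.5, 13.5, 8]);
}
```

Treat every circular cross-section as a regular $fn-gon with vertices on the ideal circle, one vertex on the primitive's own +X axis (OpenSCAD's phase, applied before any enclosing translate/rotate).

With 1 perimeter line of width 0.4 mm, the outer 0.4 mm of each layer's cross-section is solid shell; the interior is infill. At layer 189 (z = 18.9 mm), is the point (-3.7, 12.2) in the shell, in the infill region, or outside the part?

At z = 18.9 mm: the r=11.5 cylinder contributes a regular 24-gon of circumradius 11.5; the cube at (0, 11) is absent (z outside [3.5, 13.5]); Merging all regions: only the r=11.5 cylinder is present, so the union is just that shape — 1 connected region; the cube at (-0.5, 7) does not reach this height (z outside [8.5, 16.5]); Taking the union: only the result so far is present, so the union is just that shape — 1 connected region. Overall, the cross-section is a single solid region. The nearest boundary edge runs (-2.98, 11.11)→(-5.75, 9.96); distance from the point to it = 1.29 mm. The point is not inside any of the regions above, so it lies outside the cross-section (1.29 mm from the nearest boundary).

outside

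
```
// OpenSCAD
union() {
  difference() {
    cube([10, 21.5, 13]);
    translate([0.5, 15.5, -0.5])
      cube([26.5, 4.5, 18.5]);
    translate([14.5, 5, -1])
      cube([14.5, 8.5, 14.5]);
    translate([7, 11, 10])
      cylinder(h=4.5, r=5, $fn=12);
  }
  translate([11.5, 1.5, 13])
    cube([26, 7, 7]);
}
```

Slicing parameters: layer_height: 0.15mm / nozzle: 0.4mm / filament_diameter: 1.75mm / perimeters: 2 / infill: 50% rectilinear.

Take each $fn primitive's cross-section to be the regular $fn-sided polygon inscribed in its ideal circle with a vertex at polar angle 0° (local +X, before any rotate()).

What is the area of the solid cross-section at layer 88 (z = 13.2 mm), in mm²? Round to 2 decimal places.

182.00 mm²

At z = 13.2 mm: the cube is not intersected at this z (z outside [0, 13]); the cube at (0.5, 15.5) is present — its section is the full 26.5×4.5 rectangle (area 119.25 mm²); the cube at (14.5, 5) (footprint 14.5×8.5) is included at this height (area 123.25 mm²); the cylinder at (7, 11): section is a regular 12-gon, circumradius r=5 (area = (12/2)·5.000²·sin(360°/12) = 75.00 mm²); Subtracting the remaining from the first: the first operand is absent here, so nothing remains; the cube at (11.5, 1.5) is present — its section is the full 26×7 rectangle (area 182.00 mm²); Taking the union: only the 26×7 cube at (11.5, 1.5) is present, so the union is just that shape — area = 182.00 mm². Overall, the cross-section is a single solid region. Net area = 182.00 mm².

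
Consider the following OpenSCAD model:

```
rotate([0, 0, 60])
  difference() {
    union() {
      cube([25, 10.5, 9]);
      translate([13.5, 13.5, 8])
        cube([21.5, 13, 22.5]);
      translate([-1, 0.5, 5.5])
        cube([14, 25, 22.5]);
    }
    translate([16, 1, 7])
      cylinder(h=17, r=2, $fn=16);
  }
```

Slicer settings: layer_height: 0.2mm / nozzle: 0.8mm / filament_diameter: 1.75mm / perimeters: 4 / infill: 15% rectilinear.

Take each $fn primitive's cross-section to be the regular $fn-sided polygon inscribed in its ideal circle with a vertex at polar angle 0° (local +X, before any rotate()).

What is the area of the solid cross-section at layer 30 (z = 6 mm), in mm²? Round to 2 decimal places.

482.50 mm²

At z = 6 mm: the 25×10.5 cube contributes its full rectangle (area 262.50 mm²); the cube at (13.5, 13.5) does not reach this height (z outside [8, 30.5]); the 14×25 cube at (-1, 0.5) contributes its full rectangle (area 350.00 mm²); Combining (union): the regions partially overlap — summed areas 612.50 mm² minus the doubly-counted overlap 130.00 mm² gives 482.50 mm² — area = 482.50 mm²; the cylinder at (16, 1) is absent (z outside [7, 24]); After the difference (first − rest): none of the subtracted shapes is present at this height, so the result so far is unchanged — area = 482.50 mm²; (whole slice rotated 60° about Z — lengths, areas and connectivity unchanged). Overall, the cross-section is a single solid region. Net area = 482.50 mm².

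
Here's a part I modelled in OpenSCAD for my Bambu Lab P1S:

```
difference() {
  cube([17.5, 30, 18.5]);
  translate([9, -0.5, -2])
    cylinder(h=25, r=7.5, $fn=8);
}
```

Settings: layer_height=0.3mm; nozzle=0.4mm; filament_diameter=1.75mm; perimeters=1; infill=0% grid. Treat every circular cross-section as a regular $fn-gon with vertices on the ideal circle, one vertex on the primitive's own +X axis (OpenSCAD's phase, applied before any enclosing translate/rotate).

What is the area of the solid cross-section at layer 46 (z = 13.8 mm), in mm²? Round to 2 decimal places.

452.85 mm²

At z = 13.8 mm: the cube is present — its section is the full 17.5×30 rectangle (area 525.00 mm²); the cylinder at (9, -0.5): section is a regular 8-gon, circumradius r=7.5 (area = (8/2)·7.500²·sin(360°/8) = 159.10 mm²); Subtracting the remaining from the first: starting from the 17.5×30 cube (525.00 mm²), the r=7.5 cylinder at (9, -0.5) partially overlaps it — only the 72.15 mm² overlap (of its 159.10 mm²) is removed, clipping the outline — area = 452.85 mm². Overall, the cross-section is a single solid region. Net area = 452.85 mm².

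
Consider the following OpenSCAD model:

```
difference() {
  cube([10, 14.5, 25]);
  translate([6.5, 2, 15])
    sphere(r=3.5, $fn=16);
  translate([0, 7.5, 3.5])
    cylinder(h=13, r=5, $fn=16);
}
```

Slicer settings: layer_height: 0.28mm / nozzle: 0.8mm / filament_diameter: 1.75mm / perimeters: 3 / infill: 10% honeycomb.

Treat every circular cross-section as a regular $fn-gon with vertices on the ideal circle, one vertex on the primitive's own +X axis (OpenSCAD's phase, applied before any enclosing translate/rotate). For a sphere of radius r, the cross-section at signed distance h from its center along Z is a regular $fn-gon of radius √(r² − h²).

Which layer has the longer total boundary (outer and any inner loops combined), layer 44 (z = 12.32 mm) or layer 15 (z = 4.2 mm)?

Layer 44 (z = 12.32): the 10×14.5 cube contributes its full rectangle (perimeter 49.00 mm); the r=3.5 sphere at (6.5, 2) contributes a regular 16-gon of circumradius √(3.5²−2.68²) = 2.251 (perimeter = 2·16·2.251·sin(180°/16) = 14.05 mm); the cylinder at (0, 7.5): section is a regular 16-gon, circumradius r=5 (perimeter = 2·16·5.000·sin(180°/16) = 31.21 mm); Subtracting the remaining from the first: starting from the 10×14.5 cube, the r=3.5 sphere at (6.5, 2) partially overlaps it — only the 15.22 mm² overlap (of its 15.51 mm²) is removed, clipping the outline; the r=5 cylinder at (0, 7.5) partially overlaps it — only the 38.27 mm² overlap (of its 76.54 mm²) is removed, clipping the outline — boundary = 64.66 mm. So its perimeter = 64.66 mm. Layer 15 (z = 4.2): the 10×14.5 cube contributes its full rectangle (perimeter 49.00 mm); the sphere at (6.5, 2) is not intersected at this z (|z−center|=10.800 > r=3.5); the r=5 cylinder at (0, 7.5) contributes a regular 16-gon of circumradius 5 (perimeter = 2·16·5.000·sin(180°/16) = 31.21 mm); After the difference (first − rest): starting from the 10×14.5 cube, the r=5 cylinder at (0, 7.5) partially overlaps it — only the 38.27 mm² overlap (of its 76.54 mm²) is removed, clipping the outline — boundary = 54.61 mm. So its perimeter = 54.61 mm. Layer 44 is larger (64.66 vs 54.61 mm).

layer 44 (z = 12.32 mm)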